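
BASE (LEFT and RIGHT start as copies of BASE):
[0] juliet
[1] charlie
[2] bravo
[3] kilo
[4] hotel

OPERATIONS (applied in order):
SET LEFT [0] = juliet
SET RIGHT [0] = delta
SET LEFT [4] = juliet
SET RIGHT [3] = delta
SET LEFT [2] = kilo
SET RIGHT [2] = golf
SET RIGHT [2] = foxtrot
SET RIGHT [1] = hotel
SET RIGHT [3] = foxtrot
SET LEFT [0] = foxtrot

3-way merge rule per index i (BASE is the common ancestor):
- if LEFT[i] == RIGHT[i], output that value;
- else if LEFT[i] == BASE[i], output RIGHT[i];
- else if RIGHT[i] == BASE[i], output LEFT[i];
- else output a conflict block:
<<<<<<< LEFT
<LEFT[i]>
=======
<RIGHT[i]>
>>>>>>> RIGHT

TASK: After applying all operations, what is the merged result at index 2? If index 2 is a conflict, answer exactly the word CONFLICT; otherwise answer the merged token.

Answer: CONFLICT

Derivation:
Final LEFT:  [foxtrot, charlie, kilo, kilo, juliet]
Final RIGHT: [delta, hotel, foxtrot, foxtrot, hotel]
i=0: BASE=juliet L=foxtrot R=delta all differ -> CONFLICT
i=1: L=charlie=BASE, R=hotel -> take RIGHT -> hotel
i=2: BASE=bravo L=kilo R=foxtrot all differ -> CONFLICT
i=3: L=kilo=BASE, R=foxtrot -> take RIGHT -> foxtrot
i=4: L=juliet, R=hotel=BASE -> take LEFT -> juliet
Index 2 -> CONFLICT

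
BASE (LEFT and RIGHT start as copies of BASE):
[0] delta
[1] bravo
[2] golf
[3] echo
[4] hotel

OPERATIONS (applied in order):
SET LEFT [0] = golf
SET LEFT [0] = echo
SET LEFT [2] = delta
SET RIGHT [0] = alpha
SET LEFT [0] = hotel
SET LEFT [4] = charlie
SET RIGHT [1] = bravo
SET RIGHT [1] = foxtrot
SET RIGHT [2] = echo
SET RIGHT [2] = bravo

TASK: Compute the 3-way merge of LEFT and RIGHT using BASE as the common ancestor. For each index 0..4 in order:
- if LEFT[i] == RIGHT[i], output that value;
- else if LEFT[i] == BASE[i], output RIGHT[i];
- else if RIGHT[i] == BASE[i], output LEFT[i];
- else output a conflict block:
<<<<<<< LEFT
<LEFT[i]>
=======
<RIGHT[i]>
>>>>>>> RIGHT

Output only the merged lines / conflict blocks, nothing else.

Final LEFT:  [hotel, bravo, delta, echo, charlie]
Final RIGHT: [alpha, foxtrot, bravo, echo, hotel]
i=0: BASE=delta L=hotel R=alpha all differ -> CONFLICT
i=1: L=bravo=BASE, R=foxtrot -> take RIGHT -> foxtrot
i=2: BASE=golf L=delta R=bravo all differ -> CONFLICT
i=3: L=echo R=echo -> agree -> echo
i=4: L=charlie, R=hotel=BASE -> take LEFT -> charlie

Answer: <<<<<<< LEFT
hotel
=======
alpha
>>>>>>> RIGHT
foxtrot
<<<<<<< LEFT
delta
=======
bravo
>>>>>>> RIGHT
echo
charlie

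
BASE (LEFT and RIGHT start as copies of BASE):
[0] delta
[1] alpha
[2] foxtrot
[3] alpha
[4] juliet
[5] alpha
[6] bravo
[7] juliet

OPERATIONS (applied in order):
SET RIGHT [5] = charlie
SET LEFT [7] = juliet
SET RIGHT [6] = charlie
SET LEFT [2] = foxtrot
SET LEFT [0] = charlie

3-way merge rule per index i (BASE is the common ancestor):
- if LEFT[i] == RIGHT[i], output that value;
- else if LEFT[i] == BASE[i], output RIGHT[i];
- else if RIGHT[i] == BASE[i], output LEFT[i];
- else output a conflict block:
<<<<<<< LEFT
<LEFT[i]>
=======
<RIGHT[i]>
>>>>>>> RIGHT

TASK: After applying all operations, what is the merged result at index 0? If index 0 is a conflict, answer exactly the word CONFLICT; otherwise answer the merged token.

Answer: charlie

Derivation:
Final LEFT:  [charlie, alpha, foxtrot, alpha, juliet, alpha, bravo, juliet]
Final RIGHT: [delta, alpha, foxtrot, alpha, juliet, charlie, charlie, juliet]
i=0: L=charlie, R=delta=BASE -> take LEFT -> charlie
i=1: L=alpha R=alpha -> agree -> alpha
i=2: L=foxtrot R=foxtrot -> agree -> foxtrot
i=3: L=alpha R=alpha -> agree -> alpha
i=4: L=juliet R=juliet -> agree -> juliet
i=5: L=alpha=BASE, R=charlie -> take RIGHT -> charlie
i=6: L=bravo=BASE, R=charlie -> take RIGHT -> charlie
i=7: L=juliet R=juliet -> agree -> juliet
Index 0 -> charlie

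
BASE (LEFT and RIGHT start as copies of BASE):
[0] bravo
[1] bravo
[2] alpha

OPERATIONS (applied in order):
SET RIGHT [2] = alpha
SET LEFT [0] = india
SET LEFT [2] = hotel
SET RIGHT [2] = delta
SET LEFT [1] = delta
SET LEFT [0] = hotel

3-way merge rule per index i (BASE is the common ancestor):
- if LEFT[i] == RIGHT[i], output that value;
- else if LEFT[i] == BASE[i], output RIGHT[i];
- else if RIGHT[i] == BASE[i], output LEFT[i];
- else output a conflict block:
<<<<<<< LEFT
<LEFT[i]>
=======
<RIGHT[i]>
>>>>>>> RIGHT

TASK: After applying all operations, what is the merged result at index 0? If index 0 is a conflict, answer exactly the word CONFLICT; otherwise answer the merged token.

Answer: hotel

Derivation:
Final LEFT:  [hotel, delta, hotel]
Final RIGHT: [bravo, bravo, delta]
i=0: L=hotel, R=bravo=BASE -> take LEFT -> hotel
i=1: L=delta, R=bravo=BASE -> take LEFT -> delta
i=2: BASE=alpha L=hotel R=delta all differ -> CONFLICT
Index 0 -> hotel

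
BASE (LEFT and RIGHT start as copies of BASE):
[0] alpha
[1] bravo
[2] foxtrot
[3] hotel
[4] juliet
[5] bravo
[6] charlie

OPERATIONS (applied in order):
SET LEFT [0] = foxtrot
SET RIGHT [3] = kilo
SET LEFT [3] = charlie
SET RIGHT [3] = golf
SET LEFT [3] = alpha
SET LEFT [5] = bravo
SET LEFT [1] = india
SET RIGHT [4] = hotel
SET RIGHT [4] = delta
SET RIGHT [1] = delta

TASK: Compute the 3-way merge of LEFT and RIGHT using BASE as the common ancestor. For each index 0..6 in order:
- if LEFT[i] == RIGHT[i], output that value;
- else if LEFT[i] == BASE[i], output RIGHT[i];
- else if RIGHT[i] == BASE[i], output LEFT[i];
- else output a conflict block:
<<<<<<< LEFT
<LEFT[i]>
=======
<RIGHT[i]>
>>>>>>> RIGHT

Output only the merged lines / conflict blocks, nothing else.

Final LEFT:  [foxtrot, india, foxtrot, alpha, juliet, bravo, charlie]
Final RIGHT: [alpha, delta, foxtrot, golf, delta, bravo, charlie]
i=0: L=foxtrot, R=alpha=BASE -> take LEFT -> foxtrot
i=1: BASE=bravo L=india R=delta all differ -> CONFLICT
i=2: L=foxtrot R=foxtrot -> agree -> foxtrot
i=3: BASE=hotel L=alpha R=golf all differ -> CONFLICT
i=4: L=juliet=BASE, R=delta -> take RIGHT -> delta
i=5: L=bravo R=bravo -> agree -> bravo
i=6: L=charlie R=charlie -> agree -> charlie

Answer: foxtrot
<<<<<<< LEFT
india
=======
delta
>>>>>>> RIGHT
foxtrot
<<<<<<< LEFT
alpha
=======
golf
>>>>>>> RIGHT
delta
bravo
charlie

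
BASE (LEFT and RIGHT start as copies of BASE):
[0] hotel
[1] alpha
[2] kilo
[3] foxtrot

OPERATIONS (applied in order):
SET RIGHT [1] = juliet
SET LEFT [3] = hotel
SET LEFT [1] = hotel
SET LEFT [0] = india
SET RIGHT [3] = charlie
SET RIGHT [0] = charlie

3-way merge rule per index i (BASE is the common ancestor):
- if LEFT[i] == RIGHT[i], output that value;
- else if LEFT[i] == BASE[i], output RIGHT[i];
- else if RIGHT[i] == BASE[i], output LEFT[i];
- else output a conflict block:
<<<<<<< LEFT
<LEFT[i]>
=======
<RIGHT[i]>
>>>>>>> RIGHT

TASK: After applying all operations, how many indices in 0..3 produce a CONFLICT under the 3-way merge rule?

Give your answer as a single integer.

Final LEFT:  [india, hotel, kilo, hotel]
Final RIGHT: [charlie, juliet, kilo, charlie]
i=0: BASE=hotel L=india R=charlie all differ -> CONFLICT
i=1: BASE=alpha L=hotel R=juliet all differ -> CONFLICT
i=2: L=kilo R=kilo -> agree -> kilo
i=3: BASE=foxtrot L=hotel R=charlie all differ -> CONFLICT
Conflict count: 3

Answer: 3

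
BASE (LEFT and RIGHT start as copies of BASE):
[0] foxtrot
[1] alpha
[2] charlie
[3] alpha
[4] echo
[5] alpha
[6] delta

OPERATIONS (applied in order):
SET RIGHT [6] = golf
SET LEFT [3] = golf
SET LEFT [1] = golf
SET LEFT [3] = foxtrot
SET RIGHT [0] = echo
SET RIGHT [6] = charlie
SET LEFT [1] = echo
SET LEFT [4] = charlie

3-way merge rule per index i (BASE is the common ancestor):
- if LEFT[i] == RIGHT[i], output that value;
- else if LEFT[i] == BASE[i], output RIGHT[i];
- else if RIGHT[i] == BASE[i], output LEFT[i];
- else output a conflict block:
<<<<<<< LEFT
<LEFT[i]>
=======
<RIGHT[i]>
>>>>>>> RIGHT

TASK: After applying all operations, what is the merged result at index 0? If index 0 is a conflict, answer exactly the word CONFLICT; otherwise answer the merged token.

Answer: echo

Derivation:
Final LEFT:  [foxtrot, echo, charlie, foxtrot, charlie, alpha, delta]
Final RIGHT: [echo, alpha, charlie, alpha, echo, alpha, charlie]
i=0: L=foxtrot=BASE, R=echo -> take RIGHT -> echo
i=1: L=echo, R=alpha=BASE -> take LEFT -> echo
i=2: L=charlie R=charlie -> agree -> charlie
i=3: L=foxtrot, R=alpha=BASE -> take LEFT -> foxtrot
i=4: L=charlie, R=echo=BASE -> take LEFT -> charlie
i=5: L=alpha R=alpha -> agree -> alpha
i=6: L=delta=BASE, R=charlie -> take RIGHT -> charlie
Index 0 -> echo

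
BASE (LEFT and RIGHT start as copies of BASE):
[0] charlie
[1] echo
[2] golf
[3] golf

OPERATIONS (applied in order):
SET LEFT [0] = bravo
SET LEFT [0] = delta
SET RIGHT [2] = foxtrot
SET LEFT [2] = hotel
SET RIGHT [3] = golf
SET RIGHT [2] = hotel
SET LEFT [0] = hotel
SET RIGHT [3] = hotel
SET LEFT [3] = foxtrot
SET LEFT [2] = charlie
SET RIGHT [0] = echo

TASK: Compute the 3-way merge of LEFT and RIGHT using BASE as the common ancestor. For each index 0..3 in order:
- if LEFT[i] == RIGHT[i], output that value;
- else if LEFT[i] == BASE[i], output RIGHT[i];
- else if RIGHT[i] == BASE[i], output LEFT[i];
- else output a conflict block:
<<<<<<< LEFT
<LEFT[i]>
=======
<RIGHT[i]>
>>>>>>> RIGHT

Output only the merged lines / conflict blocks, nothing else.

Answer: <<<<<<< LEFT
hotel
=======
echo
>>>>>>> RIGHT
echo
<<<<<<< LEFT
charlie
=======
hotel
>>>>>>> RIGHT
<<<<<<< LEFT
foxtrot
=======
hotel
>>>>>>> RIGHT

Derivation:
Final LEFT:  [hotel, echo, charlie, foxtrot]
Final RIGHT: [echo, echo, hotel, hotel]
i=0: BASE=charlie L=hotel R=echo all differ -> CONFLICT
i=1: L=echo R=echo -> agree -> echo
i=2: BASE=golf L=charlie R=hotel all differ -> CONFLICT
i=3: BASE=golf L=foxtrot R=hotel all differ -> CONFLICT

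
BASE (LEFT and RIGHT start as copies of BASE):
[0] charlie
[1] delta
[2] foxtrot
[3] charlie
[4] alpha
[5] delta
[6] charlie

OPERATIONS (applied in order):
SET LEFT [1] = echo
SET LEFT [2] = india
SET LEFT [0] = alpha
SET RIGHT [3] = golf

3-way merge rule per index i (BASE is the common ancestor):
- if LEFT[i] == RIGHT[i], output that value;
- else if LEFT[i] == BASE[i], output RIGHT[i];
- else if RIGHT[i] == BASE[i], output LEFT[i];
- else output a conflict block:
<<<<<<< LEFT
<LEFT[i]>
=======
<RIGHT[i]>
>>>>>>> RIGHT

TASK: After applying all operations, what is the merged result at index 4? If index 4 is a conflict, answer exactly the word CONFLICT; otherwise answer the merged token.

Answer: alpha

Derivation:
Final LEFT:  [alpha, echo, india, charlie, alpha, delta, charlie]
Final RIGHT: [charlie, delta, foxtrot, golf, alpha, delta, charlie]
i=0: L=alpha, R=charlie=BASE -> take LEFT -> alpha
i=1: L=echo, R=delta=BASE -> take LEFT -> echo
i=2: L=india, R=foxtrot=BASE -> take LEFT -> india
i=3: L=charlie=BASE, R=golf -> take RIGHT -> golf
i=4: L=alpha R=alpha -> agree -> alpha
i=5: L=delta R=delta -> agree -> delta
i=6: L=charlie R=charlie -> agree -> charlie
Index 4 -> alpha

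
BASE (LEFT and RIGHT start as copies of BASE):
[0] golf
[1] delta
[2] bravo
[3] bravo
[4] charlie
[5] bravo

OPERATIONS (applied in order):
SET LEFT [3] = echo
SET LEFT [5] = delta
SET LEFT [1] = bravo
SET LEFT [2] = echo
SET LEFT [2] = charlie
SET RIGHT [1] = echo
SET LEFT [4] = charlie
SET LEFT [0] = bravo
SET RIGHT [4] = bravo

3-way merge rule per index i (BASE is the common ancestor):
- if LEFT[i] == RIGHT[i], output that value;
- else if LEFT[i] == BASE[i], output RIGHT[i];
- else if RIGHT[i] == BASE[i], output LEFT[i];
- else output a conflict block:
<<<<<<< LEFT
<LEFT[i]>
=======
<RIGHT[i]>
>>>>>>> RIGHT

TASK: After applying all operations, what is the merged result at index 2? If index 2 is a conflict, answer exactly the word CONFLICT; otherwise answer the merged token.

Answer: charlie

Derivation:
Final LEFT:  [bravo, bravo, charlie, echo, charlie, delta]
Final RIGHT: [golf, echo, bravo, bravo, bravo, bravo]
i=0: L=bravo, R=golf=BASE -> take LEFT -> bravo
i=1: BASE=delta L=bravo R=echo all differ -> CONFLICT
i=2: L=charlie, R=bravo=BASE -> take LEFT -> charlie
i=3: L=echo, R=bravo=BASE -> take LEFT -> echo
i=4: L=charlie=BASE, R=bravo -> take RIGHT -> bravo
i=5: L=delta, R=bravo=BASE -> take LEFT -> delta
Index 2 -> charlie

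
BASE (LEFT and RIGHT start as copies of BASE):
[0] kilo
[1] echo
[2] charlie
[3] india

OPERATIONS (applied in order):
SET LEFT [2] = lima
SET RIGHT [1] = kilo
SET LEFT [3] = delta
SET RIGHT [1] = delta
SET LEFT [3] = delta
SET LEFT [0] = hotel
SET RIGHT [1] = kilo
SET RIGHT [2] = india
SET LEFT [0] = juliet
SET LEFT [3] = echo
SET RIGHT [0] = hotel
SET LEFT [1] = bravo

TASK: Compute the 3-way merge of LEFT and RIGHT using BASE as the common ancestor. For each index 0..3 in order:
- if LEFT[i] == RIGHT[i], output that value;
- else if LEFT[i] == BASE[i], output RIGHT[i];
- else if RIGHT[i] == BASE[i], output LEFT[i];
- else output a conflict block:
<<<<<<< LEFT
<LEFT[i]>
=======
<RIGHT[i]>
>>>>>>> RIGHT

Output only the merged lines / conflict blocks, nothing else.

Answer: <<<<<<< LEFT
juliet
=======
hotel
>>>>>>> RIGHT
<<<<<<< LEFT
bravo
=======
kilo
>>>>>>> RIGHT
<<<<<<< LEFT
lima
=======
india
>>>>>>> RIGHT
echo

Derivation:
Final LEFT:  [juliet, bravo, lima, echo]
Final RIGHT: [hotel, kilo, india, india]
i=0: BASE=kilo L=juliet R=hotel all differ -> CONFLICT
i=1: BASE=echo L=bravo R=kilo all differ -> CONFLICT
i=2: BASE=charlie L=lima R=india all differ -> CONFLICT
i=3: L=echo, R=india=BASE -> take LEFT -> echo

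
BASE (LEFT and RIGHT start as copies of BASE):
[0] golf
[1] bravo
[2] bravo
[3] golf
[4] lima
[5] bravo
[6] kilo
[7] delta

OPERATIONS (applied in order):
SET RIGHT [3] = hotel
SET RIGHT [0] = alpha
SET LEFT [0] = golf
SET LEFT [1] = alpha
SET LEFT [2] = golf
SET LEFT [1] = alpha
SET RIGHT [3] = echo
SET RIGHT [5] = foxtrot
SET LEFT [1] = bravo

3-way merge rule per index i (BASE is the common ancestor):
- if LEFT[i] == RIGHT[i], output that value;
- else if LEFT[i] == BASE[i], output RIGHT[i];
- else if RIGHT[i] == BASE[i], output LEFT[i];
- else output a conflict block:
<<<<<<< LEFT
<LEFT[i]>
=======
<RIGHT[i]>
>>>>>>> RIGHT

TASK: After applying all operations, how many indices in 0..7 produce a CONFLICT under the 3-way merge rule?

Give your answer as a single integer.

Answer: 0

Derivation:
Final LEFT:  [golf, bravo, golf, golf, lima, bravo, kilo, delta]
Final RIGHT: [alpha, bravo, bravo, echo, lima, foxtrot, kilo, delta]
i=0: L=golf=BASE, R=alpha -> take RIGHT -> alpha
i=1: L=bravo R=bravo -> agree -> bravo
i=2: L=golf, R=bravo=BASE -> take LEFT -> golf
i=3: L=golf=BASE, R=echo -> take RIGHT -> echo
i=4: L=lima R=lima -> agree -> lima
i=5: L=bravo=BASE, R=foxtrot -> take RIGHT -> foxtrot
i=6: L=kilo R=kilo -> agree -> kilo
i=7: L=delta R=delta -> agree -> delta
Conflict count: 0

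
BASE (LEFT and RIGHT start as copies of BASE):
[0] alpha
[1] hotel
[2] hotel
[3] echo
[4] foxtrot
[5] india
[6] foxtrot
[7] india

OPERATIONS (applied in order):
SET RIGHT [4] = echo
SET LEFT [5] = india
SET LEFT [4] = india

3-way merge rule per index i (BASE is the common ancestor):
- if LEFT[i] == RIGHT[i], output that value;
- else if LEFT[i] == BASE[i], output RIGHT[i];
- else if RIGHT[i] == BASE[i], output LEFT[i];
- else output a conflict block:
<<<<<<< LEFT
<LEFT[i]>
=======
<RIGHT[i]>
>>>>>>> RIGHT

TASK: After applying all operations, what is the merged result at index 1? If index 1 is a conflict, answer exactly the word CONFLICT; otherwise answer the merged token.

Final LEFT:  [alpha, hotel, hotel, echo, india, india, foxtrot, india]
Final RIGHT: [alpha, hotel, hotel, echo, echo, india, foxtrot, india]
i=0: L=alpha R=alpha -> agree -> alpha
i=1: L=hotel R=hotel -> agree -> hotel
i=2: L=hotel R=hotel -> agree -> hotel
i=3: L=echo R=echo -> agree -> echo
i=4: BASE=foxtrot L=india R=echo all differ -> CONFLICT
i=5: L=india R=india -> agree -> india
i=6: L=foxtrot R=foxtrot -> agree -> foxtrot
i=7: L=india R=india -> agree -> india
Index 1 -> hotel

Answer: hotel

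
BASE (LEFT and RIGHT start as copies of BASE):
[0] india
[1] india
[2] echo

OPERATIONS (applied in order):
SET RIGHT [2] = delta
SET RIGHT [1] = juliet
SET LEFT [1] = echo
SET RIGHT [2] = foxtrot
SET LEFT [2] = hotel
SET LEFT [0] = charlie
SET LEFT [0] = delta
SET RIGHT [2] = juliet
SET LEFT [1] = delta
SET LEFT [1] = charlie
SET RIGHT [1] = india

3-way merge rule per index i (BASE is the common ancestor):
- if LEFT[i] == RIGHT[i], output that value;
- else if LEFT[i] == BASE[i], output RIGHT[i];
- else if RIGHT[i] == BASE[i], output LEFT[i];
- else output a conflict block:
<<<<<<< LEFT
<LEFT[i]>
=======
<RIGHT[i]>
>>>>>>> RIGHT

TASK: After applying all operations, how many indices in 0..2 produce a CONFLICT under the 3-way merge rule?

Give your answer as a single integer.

Final LEFT:  [delta, charlie, hotel]
Final RIGHT: [india, india, juliet]
i=0: L=delta, R=india=BASE -> take LEFT -> delta
i=1: L=charlie, R=india=BASE -> take LEFT -> charlie
i=2: BASE=echo L=hotel R=juliet all differ -> CONFLICT
Conflict count: 1

Answer: 1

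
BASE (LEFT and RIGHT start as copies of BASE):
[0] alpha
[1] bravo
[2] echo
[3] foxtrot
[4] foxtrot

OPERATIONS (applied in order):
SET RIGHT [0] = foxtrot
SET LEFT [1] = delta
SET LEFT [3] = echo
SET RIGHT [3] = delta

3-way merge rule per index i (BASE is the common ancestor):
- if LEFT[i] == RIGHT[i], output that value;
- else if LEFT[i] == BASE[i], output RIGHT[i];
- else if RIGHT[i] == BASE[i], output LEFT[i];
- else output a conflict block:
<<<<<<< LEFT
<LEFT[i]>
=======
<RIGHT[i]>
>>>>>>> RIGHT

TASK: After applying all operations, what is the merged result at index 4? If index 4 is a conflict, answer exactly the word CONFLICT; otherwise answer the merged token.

Final LEFT:  [alpha, delta, echo, echo, foxtrot]
Final RIGHT: [foxtrot, bravo, echo, delta, foxtrot]
i=0: L=alpha=BASE, R=foxtrot -> take RIGHT -> foxtrot
i=1: L=delta, R=bravo=BASE -> take LEFT -> delta
i=2: L=echo R=echo -> agree -> echo
i=3: BASE=foxtrot L=echo R=delta all differ -> CONFLICT
i=4: L=foxtrot R=foxtrot -> agree -> foxtrot
Index 4 -> foxtrot

Answer: foxtrot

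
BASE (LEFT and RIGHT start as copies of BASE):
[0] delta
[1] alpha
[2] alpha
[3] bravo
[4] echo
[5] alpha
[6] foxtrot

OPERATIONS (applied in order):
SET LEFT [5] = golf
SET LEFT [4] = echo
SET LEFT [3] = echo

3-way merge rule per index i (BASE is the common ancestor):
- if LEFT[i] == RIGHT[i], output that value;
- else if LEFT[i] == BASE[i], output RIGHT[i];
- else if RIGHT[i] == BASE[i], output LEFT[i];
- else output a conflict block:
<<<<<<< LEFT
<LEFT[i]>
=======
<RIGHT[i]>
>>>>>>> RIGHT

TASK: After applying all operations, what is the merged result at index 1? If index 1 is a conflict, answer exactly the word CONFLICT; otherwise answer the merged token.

Answer: alpha

Derivation:
Final LEFT:  [delta, alpha, alpha, echo, echo, golf, foxtrot]
Final RIGHT: [delta, alpha, alpha, bravo, echo, alpha, foxtrot]
i=0: L=delta R=delta -> agree -> delta
i=1: L=alpha R=alpha -> agree -> alpha
i=2: L=alpha R=alpha -> agree -> alpha
i=3: L=echo, R=bravo=BASE -> take LEFT -> echo
i=4: L=echo R=echo -> agree -> echo
i=5: L=golf, R=alpha=BASE -> take LEFT -> golf
i=6: L=foxtrot R=foxtrot -> agree -> foxtrot
Index 1 -> alpha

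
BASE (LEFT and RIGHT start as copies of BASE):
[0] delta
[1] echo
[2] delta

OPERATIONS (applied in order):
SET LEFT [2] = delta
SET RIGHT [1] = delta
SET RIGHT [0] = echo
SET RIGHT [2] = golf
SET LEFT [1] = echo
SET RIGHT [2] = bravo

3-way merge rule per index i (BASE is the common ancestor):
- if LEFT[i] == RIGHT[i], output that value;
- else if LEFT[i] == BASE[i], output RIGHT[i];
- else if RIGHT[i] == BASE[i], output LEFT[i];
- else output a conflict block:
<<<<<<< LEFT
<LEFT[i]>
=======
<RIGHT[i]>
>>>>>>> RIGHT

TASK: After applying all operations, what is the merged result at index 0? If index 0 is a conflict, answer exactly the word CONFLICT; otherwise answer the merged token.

Answer: echo

Derivation:
Final LEFT:  [delta, echo, delta]
Final RIGHT: [echo, delta, bravo]
i=0: L=delta=BASE, R=echo -> take RIGHT -> echo
i=1: L=echo=BASE, R=delta -> take RIGHT -> delta
i=2: L=delta=BASE, R=bravo -> take RIGHT -> bravo
Index 0 -> echo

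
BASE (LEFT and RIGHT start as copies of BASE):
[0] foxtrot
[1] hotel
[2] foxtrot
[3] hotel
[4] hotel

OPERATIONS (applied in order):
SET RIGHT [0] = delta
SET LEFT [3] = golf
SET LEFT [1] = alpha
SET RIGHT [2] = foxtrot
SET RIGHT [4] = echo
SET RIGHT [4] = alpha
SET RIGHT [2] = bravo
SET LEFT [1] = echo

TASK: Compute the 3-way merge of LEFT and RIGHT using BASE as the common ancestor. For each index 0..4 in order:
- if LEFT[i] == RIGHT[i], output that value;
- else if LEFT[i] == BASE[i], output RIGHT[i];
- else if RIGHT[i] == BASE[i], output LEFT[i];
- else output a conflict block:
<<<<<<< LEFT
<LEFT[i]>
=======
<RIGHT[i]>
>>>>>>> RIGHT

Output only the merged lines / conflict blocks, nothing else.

Final LEFT:  [foxtrot, echo, foxtrot, golf, hotel]
Final RIGHT: [delta, hotel, bravo, hotel, alpha]
i=0: L=foxtrot=BASE, R=delta -> take RIGHT -> delta
i=1: L=echo, R=hotel=BASE -> take LEFT -> echo
i=2: L=foxtrot=BASE, R=bravo -> take RIGHT -> bravo
i=3: L=golf, R=hotel=BASE -> take LEFT -> golf
i=4: L=hotel=BASE, R=alpha -> take RIGHT -> alpha

Answer: delta
echo
bravo
golf
alpha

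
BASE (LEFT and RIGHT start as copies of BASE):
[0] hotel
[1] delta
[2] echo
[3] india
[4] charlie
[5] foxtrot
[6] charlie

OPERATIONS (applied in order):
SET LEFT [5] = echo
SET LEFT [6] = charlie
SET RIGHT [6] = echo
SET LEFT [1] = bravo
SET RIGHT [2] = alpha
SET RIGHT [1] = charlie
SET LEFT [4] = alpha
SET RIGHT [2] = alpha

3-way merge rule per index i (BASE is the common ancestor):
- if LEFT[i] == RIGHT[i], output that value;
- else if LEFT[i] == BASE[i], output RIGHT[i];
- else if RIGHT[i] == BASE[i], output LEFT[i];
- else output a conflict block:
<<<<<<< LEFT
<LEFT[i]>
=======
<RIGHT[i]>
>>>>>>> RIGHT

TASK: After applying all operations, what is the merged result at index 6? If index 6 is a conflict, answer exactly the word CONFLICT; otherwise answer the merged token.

Answer: echo

Derivation:
Final LEFT:  [hotel, bravo, echo, india, alpha, echo, charlie]
Final RIGHT: [hotel, charlie, alpha, india, charlie, foxtrot, echo]
i=0: L=hotel R=hotel -> agree -> hotel
i=1: BASE=delta L=bravo R=charlie all differ -> CONFLICT
i=2: L=echo=BASE, R=alpha -> take RIGHT -> alpha
i=3: L=india R=india -> agree -> india
i=4: L=alpha, R=charlie=BASE -> take LEFT -> alpha
i=5: L=echo, R=foxtrot=BASE -> take LEFT -> echo
i=6: L=charlie=BASE, R=echo -> take RIGHT -> echo
Index 6 -> echo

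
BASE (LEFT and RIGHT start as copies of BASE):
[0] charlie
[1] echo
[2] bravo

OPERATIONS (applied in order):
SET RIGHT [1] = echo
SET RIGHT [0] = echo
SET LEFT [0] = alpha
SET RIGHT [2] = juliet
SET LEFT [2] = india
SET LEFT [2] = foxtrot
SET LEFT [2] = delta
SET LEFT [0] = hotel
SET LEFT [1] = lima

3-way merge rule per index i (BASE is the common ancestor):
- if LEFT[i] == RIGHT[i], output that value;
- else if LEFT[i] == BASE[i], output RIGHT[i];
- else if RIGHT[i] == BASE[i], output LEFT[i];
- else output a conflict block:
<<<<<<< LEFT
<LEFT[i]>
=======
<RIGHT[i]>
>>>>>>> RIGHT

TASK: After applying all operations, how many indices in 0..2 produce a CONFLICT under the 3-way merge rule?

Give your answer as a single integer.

Answer: 2

Derivation:
Final LEFT:  [hotel, lima, delta]
Final RIGHT: [echo, echo, juliet]
i=0: BASE=charlie L=hotel R=echo all differ -> CONFLICT
i=1: L=lima, R=echo=BASE -> take LEFT -> lima
i=2: BASE=bravo L=delta R=juliet all differ -> CONFLICT
Conflict count: 2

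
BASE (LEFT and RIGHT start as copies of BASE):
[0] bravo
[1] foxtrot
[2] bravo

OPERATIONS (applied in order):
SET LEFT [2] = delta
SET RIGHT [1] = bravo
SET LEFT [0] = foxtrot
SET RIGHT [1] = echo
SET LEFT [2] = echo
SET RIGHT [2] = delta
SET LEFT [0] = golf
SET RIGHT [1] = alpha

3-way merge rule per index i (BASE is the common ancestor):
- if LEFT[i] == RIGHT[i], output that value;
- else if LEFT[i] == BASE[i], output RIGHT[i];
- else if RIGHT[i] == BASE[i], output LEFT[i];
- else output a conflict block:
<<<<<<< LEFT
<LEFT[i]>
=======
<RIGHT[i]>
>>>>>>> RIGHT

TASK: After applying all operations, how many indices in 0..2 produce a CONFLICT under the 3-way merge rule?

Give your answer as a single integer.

Final LEFT:  [golf, foxtrot, echo]
Final RIGHT: [bravo, alpha, delta]
i=0: L=golf, R=bravo=BASE -> take LEFT -> golf
i=1: L=foxtrot=BASE, R=alpha -> take RIGHT -> alpha
i=2: BASE=bravo L=echo R=delta all differ -> CONFLICT
Conflict count: 1

Answer: 1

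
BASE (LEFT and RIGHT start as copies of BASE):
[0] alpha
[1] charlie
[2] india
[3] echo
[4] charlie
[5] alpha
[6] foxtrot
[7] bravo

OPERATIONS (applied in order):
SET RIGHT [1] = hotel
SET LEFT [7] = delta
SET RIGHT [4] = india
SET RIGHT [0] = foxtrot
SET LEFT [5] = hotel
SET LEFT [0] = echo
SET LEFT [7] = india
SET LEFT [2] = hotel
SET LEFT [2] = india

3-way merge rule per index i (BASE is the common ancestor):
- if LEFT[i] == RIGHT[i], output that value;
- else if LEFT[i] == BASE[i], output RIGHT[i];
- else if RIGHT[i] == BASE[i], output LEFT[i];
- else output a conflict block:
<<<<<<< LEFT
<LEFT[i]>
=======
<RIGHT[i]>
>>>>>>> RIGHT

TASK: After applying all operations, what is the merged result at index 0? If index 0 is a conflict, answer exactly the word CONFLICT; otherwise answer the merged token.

Answer: CONFLICT

Derivation:
Final LEFT:  [echo, charlie, india, echo, charlie, hotel, foxtrot, india]
Final RIGHT: [foxtrot, hotel, india, echo, india, alpha, foxtrot, bravo]
i=0: BASE=alpha L=echo R=foxtrot all differ -> CONFLICT
i=1: L=charlie=BASE, R=hotel -> take RIGHT -> hotel
i=2: L=india R=india -> agree -> india
i=3: L=echo R=echo -> agree -> echo
i=4: L=charlie=BASE, R=india -> take RIGHT -> india
i=5: L=hotel, R=alpha=BASE -> take LEFT -> hotel
i=6: L=foxtrot R=foxtrot -> agree -> foxtrot
i=7: L=india, R=bravo=BASE -> take LEFT -> india
Index 0 -> CONFLICT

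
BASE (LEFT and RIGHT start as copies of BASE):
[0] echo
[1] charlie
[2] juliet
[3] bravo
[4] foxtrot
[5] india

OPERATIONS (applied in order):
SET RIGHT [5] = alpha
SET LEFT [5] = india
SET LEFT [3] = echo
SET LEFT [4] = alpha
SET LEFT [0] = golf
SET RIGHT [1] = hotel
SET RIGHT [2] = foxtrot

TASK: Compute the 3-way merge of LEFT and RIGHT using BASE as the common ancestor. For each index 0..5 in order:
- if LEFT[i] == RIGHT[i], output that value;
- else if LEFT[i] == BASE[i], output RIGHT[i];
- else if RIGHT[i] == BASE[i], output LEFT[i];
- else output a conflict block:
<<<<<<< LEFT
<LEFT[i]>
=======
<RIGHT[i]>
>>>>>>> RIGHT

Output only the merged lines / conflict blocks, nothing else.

Final LEFT:  [golf, charlie, juliet, echo, alpha, india]
Final RIGHT: [echo, hotel, foxtrot, bravo, foxtrot, alpha]
i=0: L=golf, R=echo=BASE -> take LEFT -> golf
i=1: L=charlie=BASE, R=hotel -> take RIGHT -> hotel
i=2: L=juliet=BASE, R=foxtrot -> take RIGHT -> foxtrot
i=3: L=echo, R=bravo=BASE -> take LEFT -> echo
i=4: L=alpha, R=foxtrot=BASE -> take LEFT -> alpha
i=5: L=india=BASE, R=alpha -> take RIGHT -> alpha

Answer: golf
hotel
foxtrot
echo
alpha
alpha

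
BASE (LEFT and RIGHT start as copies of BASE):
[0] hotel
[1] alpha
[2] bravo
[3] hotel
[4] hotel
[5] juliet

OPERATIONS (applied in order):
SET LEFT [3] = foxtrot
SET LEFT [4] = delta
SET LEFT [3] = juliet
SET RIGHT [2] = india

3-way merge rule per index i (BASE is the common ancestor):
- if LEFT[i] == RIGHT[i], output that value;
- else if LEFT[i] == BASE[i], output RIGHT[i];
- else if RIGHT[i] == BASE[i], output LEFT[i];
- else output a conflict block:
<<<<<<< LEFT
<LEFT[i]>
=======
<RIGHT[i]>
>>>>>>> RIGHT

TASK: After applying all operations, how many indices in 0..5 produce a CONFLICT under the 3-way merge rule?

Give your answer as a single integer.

Final LEFT:  [hotel, alpha, bravo, juliet, delta, juliet]
Final RIGHT: [hotel, alpha, india, hotel, hotel, juliet]
i=0: L=hotel R=hotel -> agree -> hotel
i=1: L=alpha R=alpha -> agree -> alpha
i=2: L=bravo=BASE, R=india -> take RIGHT -> india
i=3: L=juliet, R=hotel=BASE -> take LEFT -> juliet
i=4: L=delta, R=hotel=BASE -> take LEFT -> delta
i=5: L=juliet R=juliet -> agree -> juliet
Conflict count: 0

Answer: 0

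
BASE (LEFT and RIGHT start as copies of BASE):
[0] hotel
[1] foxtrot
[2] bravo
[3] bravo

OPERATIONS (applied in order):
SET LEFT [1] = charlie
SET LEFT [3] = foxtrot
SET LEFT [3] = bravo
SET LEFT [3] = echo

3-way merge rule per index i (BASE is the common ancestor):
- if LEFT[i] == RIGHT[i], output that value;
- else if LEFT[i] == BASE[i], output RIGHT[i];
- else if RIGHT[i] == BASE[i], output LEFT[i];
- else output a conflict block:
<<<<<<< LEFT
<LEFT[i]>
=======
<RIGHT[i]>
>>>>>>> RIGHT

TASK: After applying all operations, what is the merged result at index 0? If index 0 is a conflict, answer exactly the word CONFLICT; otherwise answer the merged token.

Answer: hotel

Derivation:
Final LEFT:  [hotel, charlie, bravo, echo]
Final RIGHT: [hotel, foxtrot, bravo, bravo]
i=0: L=hotel R=hotel -> agree -> hotel
i=1: L=charlie, R=foxtrot=BASE -> take LEFT -> charlie
i=2: L=bravo R=bravo -> agree -> bravo
i=3: L=echo, R=bravo=BASE -> take LEFT -> echo
Index 0 -> hotel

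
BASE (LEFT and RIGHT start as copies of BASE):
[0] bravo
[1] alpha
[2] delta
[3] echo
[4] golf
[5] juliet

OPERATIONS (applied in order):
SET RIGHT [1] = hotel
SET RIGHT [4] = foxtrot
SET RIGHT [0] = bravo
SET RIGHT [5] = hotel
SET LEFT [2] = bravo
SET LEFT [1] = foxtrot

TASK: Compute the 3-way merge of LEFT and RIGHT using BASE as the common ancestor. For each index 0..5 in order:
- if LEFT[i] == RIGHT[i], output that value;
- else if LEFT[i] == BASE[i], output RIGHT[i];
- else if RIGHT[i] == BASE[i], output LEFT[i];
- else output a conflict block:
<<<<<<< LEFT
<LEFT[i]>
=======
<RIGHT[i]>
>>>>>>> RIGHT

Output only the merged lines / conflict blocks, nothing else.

Answer: bravo
<<<<<<< LEFT
foxtrot
=======
hotel
>>>>>>> RIGHT
bravo
echo
foxtrot
hotel

Derivation:
Final LEFT:  [bravo, foxtrot, bravo, echo, golf, juliet]
Final RIGHT: [bravo, hotel, delta, echo, foxtrot, hotel]
i=0: L=bravo R=bravo -> agree -> bravo
i=1: BASE=alpha L=foxtrot R=hotel all differ -> CONFLICT
i=2: L=bravo, R=delta=BASE -> take LEFT -> bravo
i=3: L=echo R=echo -> agree -> echo
i=4: L=golf=BASE, R=foxtrot -> take RIGHT -> foxtrot
i=5: L=juliet=BASE, R=hotel -> take RIGHT -> hotel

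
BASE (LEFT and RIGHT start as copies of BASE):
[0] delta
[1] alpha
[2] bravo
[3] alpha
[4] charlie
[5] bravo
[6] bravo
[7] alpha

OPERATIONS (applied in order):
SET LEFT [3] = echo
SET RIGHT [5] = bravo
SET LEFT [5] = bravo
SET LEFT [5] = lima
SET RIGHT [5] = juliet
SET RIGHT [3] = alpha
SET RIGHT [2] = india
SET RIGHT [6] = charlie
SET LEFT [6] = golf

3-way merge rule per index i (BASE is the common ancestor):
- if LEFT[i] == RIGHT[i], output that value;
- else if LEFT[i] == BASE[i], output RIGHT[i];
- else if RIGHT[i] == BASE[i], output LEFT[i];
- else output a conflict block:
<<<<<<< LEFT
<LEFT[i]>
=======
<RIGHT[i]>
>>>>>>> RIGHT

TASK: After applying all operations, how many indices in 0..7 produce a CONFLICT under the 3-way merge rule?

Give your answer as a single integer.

Answer: 2

Derivation:
Final LEFT:  [delta, alpha, bravo, echo, charlie, lima, golf, alpha]
Final RIGHT: [delta, alpha, india, alpha, charlie, juliet, charlie, alpha]
i=0: L=delta R=delta -> agree -> delta
i=1: L=alpha R=alpha -> agree -> alpha
i=2: L=bravo=BASE, R=india -> take RIGHT -> india
i=3: L=echo, R=alpha=BASE -> take LEFT -> echo
i=4: L=charlie R=charlie -> agree -> charlie
i=5: BASE=bravo L=lima R=juliet all differ -> CONFLICT
i=6: BASE=bravo L=golf R=charlie all differ -> CONFLICT
i=7: L=alpha R=alpha -> agree -> alpha
Conflict count: 2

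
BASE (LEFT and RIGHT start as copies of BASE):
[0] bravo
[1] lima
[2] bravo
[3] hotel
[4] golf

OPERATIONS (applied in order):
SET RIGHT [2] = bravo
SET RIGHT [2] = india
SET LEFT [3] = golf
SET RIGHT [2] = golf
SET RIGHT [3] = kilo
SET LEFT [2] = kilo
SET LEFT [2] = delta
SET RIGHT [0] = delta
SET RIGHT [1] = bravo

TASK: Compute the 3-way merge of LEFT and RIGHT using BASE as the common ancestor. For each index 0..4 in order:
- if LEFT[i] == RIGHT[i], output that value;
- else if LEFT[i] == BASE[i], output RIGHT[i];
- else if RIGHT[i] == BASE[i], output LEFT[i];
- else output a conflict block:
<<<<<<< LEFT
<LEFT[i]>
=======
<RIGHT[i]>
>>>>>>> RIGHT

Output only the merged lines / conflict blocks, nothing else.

Answer: delta
bravo
<<<<<<< LEFT
delta
=======
golf
>>>>>>> RIGHT
<<<<<<< LEFT
golf
=======
kilo
>>>>>>> RIGHT
golf

Derivation:
Final LEFT:  [bravo, lima, delta, golf, golf]
Final RIGHT: [delta, bravo, golf, kilo, golf]
i=0: L=bravo=BASE, R=delta -> take RIGHT -> delta
i=1: L=lima=BASE, R=bravo -> take RIGHT -> bravo
i=2: BASE=bravo L=delta R=golf all differ -> CONFLICT
i=3: BASE=hotel L=golf R=kilo all differ -> CONFLICT
i=4: L=golf R=golf -> agree -> golf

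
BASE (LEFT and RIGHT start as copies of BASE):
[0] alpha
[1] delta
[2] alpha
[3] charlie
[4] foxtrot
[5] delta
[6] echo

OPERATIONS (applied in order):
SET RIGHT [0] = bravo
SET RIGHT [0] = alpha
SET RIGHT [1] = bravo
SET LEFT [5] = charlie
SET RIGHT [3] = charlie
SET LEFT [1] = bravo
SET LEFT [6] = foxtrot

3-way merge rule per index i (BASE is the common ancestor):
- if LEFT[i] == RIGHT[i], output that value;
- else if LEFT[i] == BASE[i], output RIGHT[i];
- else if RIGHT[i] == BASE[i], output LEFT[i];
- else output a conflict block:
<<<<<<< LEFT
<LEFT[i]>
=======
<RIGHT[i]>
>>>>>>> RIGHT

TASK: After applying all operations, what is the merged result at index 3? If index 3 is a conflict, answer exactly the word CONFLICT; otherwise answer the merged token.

Final LEFT:  [alpha, bravo, alpha, charlie, foxtrot, charlie, foxtrot]
Final RIGHT: [alpha, bravo, alpha, charlie, foxtrot, delta, echo]
i=0: L=alpha R=alpha -> agree -> alpha
i=1: L=bravo R=bravo -> agree -> bravo
i=2: L=alpha R=alpha -> agree -> alpha
i=3: L=charlie R=charlie -> agree -> charlie
i=4: L=foxtrot R=foxtrot -> agree -> foxtrot
i=5: L=charlie, R=delta=BASE -> take LEFT -> charlie
i=6: L=foxtrot, R=echo=BASE -> take LEFT -> foxtrot
Index 3 -> charlie

Answer: charlie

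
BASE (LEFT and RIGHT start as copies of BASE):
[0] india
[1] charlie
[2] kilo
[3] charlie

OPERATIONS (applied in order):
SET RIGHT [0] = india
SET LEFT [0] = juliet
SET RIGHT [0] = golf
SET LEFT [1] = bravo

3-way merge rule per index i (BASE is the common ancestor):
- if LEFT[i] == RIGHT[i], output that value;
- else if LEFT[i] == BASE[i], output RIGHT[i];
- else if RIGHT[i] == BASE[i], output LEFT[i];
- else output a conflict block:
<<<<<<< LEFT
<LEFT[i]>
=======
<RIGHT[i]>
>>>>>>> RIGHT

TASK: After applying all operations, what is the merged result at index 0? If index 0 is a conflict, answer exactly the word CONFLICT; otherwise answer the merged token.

Answer: CONFLICT

Derivation:
Final LEFT:  [juliet, bravo, kilo, charlie]
Final RIGHT: [golf, charlie, kilo, charlie]
i=0: BASE=india L=juliet R=golf all differ -> CONFLICT
i=1: L=bravo, R=charlie=BASE -> take LEFT -> bravo
i=2: L=kilo R=kilo -> agree -> kilo
i=3: L=charlie R=charlie -> agree -> charlie
Index 0 -> CONFLICT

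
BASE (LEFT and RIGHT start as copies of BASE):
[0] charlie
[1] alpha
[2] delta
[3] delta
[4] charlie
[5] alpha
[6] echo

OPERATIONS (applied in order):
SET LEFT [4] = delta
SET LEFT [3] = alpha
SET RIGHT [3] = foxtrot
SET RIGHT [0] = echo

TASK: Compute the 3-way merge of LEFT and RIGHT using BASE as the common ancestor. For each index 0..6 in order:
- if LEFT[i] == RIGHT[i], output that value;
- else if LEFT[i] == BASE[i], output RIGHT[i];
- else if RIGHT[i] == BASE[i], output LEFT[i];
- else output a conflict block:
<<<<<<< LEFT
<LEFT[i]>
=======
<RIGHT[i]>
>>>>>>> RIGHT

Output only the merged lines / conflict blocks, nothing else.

Final LEFT:  [charlie, alpha, delta, alpha, delta, alpha, echo]
Final RIGHT: [echo, alpha, delta, foxtrot, charlie, alpha, echo]
i=0: L=charlie=BASE, R=echo -> take RIGHT -> echo
i=1: L=alpha R=alpha -> agree -> alpha
i=2: L=delta R=delta -> agree -> delta
i=3: BASE=delta L=alpha R=foxtrot all differ -> CONFLICT
i=4: L=delta, R=charlie=BASE -> take LEFT -> delta
i=5: L=alpha R=alpha -> agree -> alpha
i=6: L=echo R=echo -> agree -> echo

Answer: echo
alpha
delta
<<<<<<< LEFT
alpha
=======
foxtrot
>>>>>>> RIGHT
delta
alpha
echo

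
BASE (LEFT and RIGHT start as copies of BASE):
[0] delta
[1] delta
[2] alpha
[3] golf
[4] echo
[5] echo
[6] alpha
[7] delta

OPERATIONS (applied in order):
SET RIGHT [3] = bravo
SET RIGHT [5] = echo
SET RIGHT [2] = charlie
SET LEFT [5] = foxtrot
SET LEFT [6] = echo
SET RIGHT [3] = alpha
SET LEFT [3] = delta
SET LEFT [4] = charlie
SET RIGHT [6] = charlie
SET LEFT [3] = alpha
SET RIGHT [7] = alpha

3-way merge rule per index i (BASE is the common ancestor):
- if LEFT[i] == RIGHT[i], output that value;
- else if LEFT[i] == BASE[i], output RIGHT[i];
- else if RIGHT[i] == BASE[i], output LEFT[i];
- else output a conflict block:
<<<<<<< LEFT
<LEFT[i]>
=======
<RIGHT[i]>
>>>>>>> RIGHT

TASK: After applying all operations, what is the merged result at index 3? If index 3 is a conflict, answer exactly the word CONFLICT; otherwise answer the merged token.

Answer: alpha

Derivation:
Final LEFT:  [delta, delta, alpha, alpha, charlie, foxtrot, echo, delta]
Final RIGHT: [delta, delta, charlie, alpha, echo, echo, charlie, alpha]
i=0: L=delta R=delta -> agree -> delta
i=1: L=delta R=delta -> agree -> delta
i=2: L=alpha=BASE, R=charlie -> take RIGHT -> charlie
i=3: L=alpha R=alpha -> agree -> alpha
i=4: L=charlie, R=echo=BASE -> take LEFT -> charlie
i=5: L=foxtrot, R=echo=BASE -> take LEFT -> foxtrot
i=6: BASE=alpha L=echo R=charlie all differ -> CONFLICT
i=7: L=delta=BASE, R=alpha -> take RIGHT -> alpha
Index 3 -> alpha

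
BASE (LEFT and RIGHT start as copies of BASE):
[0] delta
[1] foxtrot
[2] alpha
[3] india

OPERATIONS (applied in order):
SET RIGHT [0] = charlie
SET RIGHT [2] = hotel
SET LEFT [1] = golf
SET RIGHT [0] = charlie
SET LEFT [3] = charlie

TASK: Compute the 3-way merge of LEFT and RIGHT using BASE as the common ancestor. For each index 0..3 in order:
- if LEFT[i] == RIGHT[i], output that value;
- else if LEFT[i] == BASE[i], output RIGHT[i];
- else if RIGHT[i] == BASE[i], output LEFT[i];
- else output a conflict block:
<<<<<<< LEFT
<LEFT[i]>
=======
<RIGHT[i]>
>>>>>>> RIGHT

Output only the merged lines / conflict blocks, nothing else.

Answer: charlie
golf
hotel
charlie

Derivation:
Final LEFT:  [delta, golf, alpha, charlie]
Final RIGHT: [charlie, foxtrot, hotel, india]
i=0: L=delta=BASE, R=charlie -> take RIGHT -> charlie
i=1: L=golf, R=foxtrot=BASE -> take LEFT -> golf
i=2: L=alpha=BASE, R=hotel -> take RIGHT -> hotel
i=3: L=charlie, R=india=BASE -> take LEFT -> charlie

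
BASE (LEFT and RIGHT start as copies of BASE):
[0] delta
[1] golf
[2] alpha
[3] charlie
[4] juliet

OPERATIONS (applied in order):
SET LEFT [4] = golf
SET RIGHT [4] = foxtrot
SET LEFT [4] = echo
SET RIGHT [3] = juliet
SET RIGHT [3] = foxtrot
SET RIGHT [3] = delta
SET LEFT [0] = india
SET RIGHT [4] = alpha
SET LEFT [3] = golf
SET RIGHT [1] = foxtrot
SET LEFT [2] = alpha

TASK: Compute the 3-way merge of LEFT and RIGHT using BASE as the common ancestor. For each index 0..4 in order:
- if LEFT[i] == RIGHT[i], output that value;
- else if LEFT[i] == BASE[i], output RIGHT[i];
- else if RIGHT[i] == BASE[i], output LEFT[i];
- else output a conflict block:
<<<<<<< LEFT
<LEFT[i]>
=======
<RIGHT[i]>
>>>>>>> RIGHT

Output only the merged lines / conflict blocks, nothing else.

Answer: india
foxtrot
alpha
<<<<<<< LEFT
golf
=======
delta
>>>>>>> RIGHT
<<<<<<< LEFT
echo
=======
alpha
>>>>>>> RIGHT

Derivation:
Final LEFT:  [india, golf, alpha, golf, echo]
Final RIGHT: [delta, foxtrot, alpha, delta, alpha]
i=0: L=india, R=delta=BASE -> take LEFT -> india
i=1: L=golf=BASE, R=foxtrot -> take RIGHT -> foxtrot
i=2: L=alpha R=alpha -> agree -> alpha
i=3: BASE=charlie L=golf R=delta all differ -> CONFLICT
i=4: BASE=juliet L=echo R=alpha all differ -> CONFLICT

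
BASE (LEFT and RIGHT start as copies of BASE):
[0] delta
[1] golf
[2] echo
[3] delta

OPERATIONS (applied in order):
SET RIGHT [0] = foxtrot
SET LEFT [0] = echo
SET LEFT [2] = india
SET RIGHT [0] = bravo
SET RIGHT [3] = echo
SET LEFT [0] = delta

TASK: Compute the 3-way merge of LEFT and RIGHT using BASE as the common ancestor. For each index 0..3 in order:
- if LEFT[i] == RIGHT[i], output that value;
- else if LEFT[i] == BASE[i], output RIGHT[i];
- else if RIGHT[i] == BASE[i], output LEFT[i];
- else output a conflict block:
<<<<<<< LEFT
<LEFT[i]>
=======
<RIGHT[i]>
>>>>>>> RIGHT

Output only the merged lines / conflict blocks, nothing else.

Answer: bravo
golf
india
echo

Derivation:
Final LEFT:  [delta, golf, india, delta]
Final RIGHT: [bravo, golf, echo, echo]
i=0: L=delta=BASE, R=bravo -> take RIGHT -> bravo
i=1: L=golf R=golf -> agree -> golf
i=2: L=india, R=echo=BASE -> take LEFT -> india
i=3: L=delta=BASE, R=echo -> take RIGHT -> echo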